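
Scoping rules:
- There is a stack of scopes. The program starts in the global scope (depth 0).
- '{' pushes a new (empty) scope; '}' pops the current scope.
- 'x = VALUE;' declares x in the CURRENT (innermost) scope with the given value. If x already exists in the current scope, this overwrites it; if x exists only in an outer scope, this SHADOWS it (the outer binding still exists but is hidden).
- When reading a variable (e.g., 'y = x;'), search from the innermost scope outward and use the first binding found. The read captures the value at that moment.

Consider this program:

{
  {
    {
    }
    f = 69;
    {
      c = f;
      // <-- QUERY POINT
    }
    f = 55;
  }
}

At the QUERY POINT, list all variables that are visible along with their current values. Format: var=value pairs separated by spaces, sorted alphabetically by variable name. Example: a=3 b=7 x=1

Answer: c=69 f=69

Derivation:
Step 1: enter scope (depth=1)
Step 2: enter scope (depth=2)
Step 3: enter scope (depth=3)
Step 4: exit scope (depth=2)
Step 5: declare f=69 at depth 2
Step 6: enter scope (depth=3)
Step 7: declare c=(read f)=69 at depth 3
Visible at query point: c=69 f=69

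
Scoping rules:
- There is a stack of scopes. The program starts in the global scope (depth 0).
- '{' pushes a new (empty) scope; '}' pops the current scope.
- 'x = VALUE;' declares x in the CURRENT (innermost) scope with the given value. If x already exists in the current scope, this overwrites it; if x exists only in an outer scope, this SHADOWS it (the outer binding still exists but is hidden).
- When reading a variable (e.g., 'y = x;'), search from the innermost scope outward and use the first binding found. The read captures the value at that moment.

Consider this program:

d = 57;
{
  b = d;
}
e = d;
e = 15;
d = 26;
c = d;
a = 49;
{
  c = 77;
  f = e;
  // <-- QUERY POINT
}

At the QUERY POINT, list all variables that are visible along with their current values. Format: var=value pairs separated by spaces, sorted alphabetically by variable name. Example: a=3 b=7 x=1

Step 1: declare d=57 at depth 0
Step 2: enter scope (depth=1)
Step 3: declare b=(read d)=57 at depth 1
Step 4: exit scope (depth=0)
Step 5: declare e=(read d)=57 at depth 0
Step 6: declare e=15 at depth 0
Step 7: declare d=26 at depth 0
Step 8: declare c=(read d)=26 at depth 0
Step 9: declare a=49 at depth 0
Step 10: enter scope (depth=1)
Step 11: declare c=77 at depth 1
Step 12: declare f=(read e)=15 at depth 1
Visible at query point: a=49 c=77 d=26 e=15 f=15

Answer: a=49 c=77 d=26 e=15 f=15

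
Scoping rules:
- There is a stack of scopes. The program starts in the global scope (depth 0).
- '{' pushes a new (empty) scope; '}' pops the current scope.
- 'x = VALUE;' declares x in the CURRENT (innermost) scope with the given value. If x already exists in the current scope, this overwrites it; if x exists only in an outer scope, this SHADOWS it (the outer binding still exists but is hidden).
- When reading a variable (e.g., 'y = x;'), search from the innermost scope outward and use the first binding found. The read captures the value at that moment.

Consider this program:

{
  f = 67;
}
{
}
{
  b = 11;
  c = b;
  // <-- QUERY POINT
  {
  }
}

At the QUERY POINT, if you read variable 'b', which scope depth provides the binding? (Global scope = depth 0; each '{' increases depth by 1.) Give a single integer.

Step 1: enter scope (depth=1)
Step 2: declare f=67 at depth 1
Step 3: exit scope (depth=0)
Step 4: enter scope (depth=1)
Step 5: exit scope (depth=0)
Step 6: enter scope (depth=1)
Step 7: declare b=11 at depth 1
Step 8: declare c=(read b)=11 at depth 1
Visible at query point: b=11 c=11

Answer: 1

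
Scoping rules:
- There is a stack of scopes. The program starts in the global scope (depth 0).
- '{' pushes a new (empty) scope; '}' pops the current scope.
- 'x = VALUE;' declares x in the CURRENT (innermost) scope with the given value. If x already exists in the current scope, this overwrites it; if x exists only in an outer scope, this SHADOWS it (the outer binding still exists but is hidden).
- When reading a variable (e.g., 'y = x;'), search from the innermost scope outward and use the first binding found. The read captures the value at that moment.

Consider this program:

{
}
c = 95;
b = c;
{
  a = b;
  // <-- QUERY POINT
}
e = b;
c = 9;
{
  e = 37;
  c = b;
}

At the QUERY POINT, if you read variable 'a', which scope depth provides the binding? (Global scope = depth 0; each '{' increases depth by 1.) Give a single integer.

Step 1: enter scope (depth=1)
Step 2: exit scope (depth=0)
Step 3: declare c=95 at depth 0
Step 4: declare b=(read c)=95 at depth 0
Step 5: enter scope (depth=1)
Step 6: declare a=(read b)=95 at depth 1
Visible at query point: a=95 b=95 c=95

Answer: 1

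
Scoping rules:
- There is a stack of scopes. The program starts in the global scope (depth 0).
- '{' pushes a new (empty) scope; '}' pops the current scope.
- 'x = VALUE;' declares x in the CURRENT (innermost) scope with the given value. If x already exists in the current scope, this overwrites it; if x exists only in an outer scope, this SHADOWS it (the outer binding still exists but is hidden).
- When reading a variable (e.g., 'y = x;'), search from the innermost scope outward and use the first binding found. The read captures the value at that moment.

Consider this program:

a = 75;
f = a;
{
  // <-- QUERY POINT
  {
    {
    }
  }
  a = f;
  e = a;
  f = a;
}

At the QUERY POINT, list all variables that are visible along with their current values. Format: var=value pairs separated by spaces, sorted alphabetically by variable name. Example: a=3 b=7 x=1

Step 1: declare a=75 at depth 0
Step 2: declare f=(read a)=75 at depth 0
Step 3: enter scope (depth=1)
Visible at query point: a=75 f=75

Answer: a=75 f=75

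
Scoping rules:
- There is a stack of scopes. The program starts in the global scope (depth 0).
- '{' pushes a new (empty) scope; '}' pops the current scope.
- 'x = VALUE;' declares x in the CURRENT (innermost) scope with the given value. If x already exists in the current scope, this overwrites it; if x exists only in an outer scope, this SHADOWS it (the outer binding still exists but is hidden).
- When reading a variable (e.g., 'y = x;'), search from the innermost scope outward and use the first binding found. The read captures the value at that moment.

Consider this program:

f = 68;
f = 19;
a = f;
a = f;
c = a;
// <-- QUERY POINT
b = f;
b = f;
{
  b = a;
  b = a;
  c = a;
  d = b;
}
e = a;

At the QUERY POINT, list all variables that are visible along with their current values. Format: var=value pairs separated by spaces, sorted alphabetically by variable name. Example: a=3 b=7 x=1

Answer: a=19 c=19 f=19

Derivation:
Step 1: declare f=68 at depth 0
Step 2: declare f=19 at depth 0
Step 3: declare a=(read f)=19 at depth 0
Step 4: declare a=(read f)=19 at depth 0
Step 5: declare c=(read a)=19 at depth 0
Visible at query point: a=19 c=19 f=19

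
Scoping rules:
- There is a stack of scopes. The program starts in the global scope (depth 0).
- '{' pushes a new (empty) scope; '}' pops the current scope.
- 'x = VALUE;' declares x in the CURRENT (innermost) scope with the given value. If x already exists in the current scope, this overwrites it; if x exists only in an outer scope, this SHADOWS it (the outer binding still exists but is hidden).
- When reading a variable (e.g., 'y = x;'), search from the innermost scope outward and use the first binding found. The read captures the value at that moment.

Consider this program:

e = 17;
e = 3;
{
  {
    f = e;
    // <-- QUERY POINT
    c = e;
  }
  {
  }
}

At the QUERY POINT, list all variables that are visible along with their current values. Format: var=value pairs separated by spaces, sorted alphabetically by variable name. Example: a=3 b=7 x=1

Step 1: declare e=17 at depth 0
Step 2: declare e=3 at depth 0
Step 3: enter scope (depth=1)
Step 4: enter scope (depth=2)
Step 5: declare f=(read e)=3 at depth 2
Visible at query point: e=3 f=3

Answer: e=3 f=3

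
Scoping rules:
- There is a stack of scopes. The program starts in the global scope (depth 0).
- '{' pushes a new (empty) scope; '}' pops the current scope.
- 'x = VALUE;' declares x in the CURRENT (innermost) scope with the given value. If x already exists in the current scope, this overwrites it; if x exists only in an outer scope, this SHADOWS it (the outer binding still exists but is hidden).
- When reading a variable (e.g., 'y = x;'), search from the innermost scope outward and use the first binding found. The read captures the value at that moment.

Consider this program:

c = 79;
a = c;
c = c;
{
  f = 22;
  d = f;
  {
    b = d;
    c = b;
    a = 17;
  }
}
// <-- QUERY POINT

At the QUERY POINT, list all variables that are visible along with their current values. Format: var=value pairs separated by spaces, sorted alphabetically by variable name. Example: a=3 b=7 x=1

Step 1: declare c=79 at depth 0
Step 2: declare a=(read c)=79 at depth 0
Step 3: declare c=(read c)=79 at depth 0
Step 4: enter scope (depth=1)
Step 5: declare f=22 at depth 1
Step 6: declare d=(read f)=22 at depth 1
Step 7: enter scope (depth=2)
Step 8: declare b=(read d)=22 at depth 2
Step 9: declare c=(read b)=22 at depth 2
Step 10: declare a=17 at depth 2
Step 11: exit scope (depth=1)
Step 12: exit scope (depth=0)
Visible at query point: a=79 c=79

Answer: a=79 c=79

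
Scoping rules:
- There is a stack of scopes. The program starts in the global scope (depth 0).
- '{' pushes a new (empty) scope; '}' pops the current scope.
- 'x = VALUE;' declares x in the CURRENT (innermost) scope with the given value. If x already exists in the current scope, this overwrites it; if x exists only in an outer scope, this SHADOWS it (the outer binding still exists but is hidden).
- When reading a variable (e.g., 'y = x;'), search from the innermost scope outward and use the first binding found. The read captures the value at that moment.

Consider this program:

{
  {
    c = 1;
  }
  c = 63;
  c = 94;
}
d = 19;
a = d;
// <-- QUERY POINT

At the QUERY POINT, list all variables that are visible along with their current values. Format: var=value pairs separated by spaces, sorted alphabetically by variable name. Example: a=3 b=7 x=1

Answer: a=19 d=19

Derivation:
Step 1: enter scope (depth=1)
Step 2: enter scope (depth=2)
Step 3: declare c=1 at depth 2
Step 4: exit scope (depth=1)
Step 5: declare c=63 at depth 1
Step 6: declare c=94 at depth 1
Step 7: exit scope (depth=0)
Step 8: declare d=19 at depth 0
Step 9: declare a=(read d)=19 at depth 0
Visible at query point: a=19 d=19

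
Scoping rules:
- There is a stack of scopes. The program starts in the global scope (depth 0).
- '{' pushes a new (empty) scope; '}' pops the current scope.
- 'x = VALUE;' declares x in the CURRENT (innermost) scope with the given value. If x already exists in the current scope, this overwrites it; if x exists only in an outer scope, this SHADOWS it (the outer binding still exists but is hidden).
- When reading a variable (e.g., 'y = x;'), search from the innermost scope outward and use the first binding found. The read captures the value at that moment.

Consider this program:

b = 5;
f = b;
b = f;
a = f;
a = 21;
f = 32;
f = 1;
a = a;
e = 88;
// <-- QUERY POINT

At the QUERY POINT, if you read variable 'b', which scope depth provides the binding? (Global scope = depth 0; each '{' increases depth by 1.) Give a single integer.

Answer: 0

Derivation:
Step 1: declare b=5 at depth 0
Step 2: declare f=(read b)=5 at depth 0
Step 3: declare b=(read f)=5 at depth 0
Step 4: declare a=(read f)=5 at depth 0
Step 5: declare a=21 at depth 0
Step 6: declare f=32 at depth 0
Step 7: declare f=1 at depth 0
Step 8: declare a=(read a)=21 at depth 0
Step 9: declare e=88 at depth 0
Visible at query point: a=21 b=5 e=88 f=1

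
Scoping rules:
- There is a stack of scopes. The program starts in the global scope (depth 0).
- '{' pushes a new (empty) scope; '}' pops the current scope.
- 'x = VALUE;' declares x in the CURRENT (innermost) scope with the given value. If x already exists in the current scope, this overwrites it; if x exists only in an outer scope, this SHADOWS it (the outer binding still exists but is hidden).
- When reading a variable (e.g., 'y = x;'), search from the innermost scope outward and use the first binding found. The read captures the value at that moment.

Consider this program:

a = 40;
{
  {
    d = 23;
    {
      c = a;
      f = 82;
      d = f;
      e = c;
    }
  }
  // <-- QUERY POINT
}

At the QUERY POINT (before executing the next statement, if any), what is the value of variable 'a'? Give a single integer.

Step 1: declare a=40 at depth 0
Step 2: enter scope (depth=1)
Step 3: enter scope (depth=2)
Step 4: declare d=23 at depth 2
Step 5: enter scope (depth=3)
Step 6: declare c=(read a)=40 at depth 3
Step 7: declare f=82 at depth 3
Step 8: declare d=(read f)=82 at depth 3
Step 9: declare e=(read c)=40 at depth 3
Step 10: exit scope (depth=2)
Step 11: exit scope (depth=1)
Visible at query point: a=40

Answer: 40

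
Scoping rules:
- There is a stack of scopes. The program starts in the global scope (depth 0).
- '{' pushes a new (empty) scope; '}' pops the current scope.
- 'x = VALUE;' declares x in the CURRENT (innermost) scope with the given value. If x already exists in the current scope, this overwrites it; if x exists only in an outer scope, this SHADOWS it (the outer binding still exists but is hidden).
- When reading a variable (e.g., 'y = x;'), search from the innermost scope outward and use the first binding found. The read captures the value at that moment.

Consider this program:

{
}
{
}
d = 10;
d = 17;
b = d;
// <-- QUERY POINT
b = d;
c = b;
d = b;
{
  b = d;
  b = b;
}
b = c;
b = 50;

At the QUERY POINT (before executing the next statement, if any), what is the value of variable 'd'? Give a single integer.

Step 1: enter scope (depth=1)
Step 2: exit scope (depth=0)
Step 3: enter scope (depth=1)
Step 4: exit scope (depth=0)
Step 5: declare d=10 at depth 0
Step 6: declare d=17 at depth 0
Step 7: declare b=(read d)=17 at depth 0
Visible at query point: b=17 d=17

Answer: 17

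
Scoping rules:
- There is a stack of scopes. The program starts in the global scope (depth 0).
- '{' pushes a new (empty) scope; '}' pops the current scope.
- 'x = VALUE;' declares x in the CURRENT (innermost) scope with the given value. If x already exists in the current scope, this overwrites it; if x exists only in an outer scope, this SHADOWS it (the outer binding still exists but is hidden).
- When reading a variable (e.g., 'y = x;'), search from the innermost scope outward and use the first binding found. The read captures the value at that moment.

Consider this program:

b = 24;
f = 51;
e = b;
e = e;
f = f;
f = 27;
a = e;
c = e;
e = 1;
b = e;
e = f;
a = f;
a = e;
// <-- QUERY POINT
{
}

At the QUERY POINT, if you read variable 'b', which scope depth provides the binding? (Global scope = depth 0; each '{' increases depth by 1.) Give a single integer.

Step 1: declare b=24 at depth 0
Step 2: declare f=51 at depth 0
Step 3: declare e=(read b)=24 at depth 0
Step 4: declare e=(read e)=24 at depth 0
Step 5: declare f=(read f)=51 at depth 0
Step 6: declare f=27 at depth 0
Step 7: declare a=(read e)=24 at depth 0
Step 8: declare c=(read e)=24 at depth 0
Step 9: declare e=1 at depth 0
Step 10: declare b=(read e)=1 at depth 0
Step 11: declare e=(read f)=27 at depth 0
Step 12: declare a=(read f)=27 at depth 0
Step 13: declare a=(read e)=27 at depth 0
Visible at query point: a=27 b=1 c=24 e=27 f=27

Answer: 0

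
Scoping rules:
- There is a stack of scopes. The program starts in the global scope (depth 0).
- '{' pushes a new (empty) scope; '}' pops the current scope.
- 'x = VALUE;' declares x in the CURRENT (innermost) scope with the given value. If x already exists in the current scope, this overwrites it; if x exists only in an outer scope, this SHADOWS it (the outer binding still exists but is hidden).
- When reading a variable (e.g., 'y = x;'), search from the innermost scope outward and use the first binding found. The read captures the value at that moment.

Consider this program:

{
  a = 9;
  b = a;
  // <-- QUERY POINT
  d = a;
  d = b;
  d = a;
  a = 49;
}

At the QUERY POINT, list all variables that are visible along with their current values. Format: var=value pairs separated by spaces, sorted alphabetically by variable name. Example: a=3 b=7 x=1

Answer: a=9 b=9

Derivation:
Step 1: enter scope (depth=1)
Step 2: declare a=9 at depth 1
Step 3: declare b=(read a)=9 at depth 1
Visible at query point: a=9 b=9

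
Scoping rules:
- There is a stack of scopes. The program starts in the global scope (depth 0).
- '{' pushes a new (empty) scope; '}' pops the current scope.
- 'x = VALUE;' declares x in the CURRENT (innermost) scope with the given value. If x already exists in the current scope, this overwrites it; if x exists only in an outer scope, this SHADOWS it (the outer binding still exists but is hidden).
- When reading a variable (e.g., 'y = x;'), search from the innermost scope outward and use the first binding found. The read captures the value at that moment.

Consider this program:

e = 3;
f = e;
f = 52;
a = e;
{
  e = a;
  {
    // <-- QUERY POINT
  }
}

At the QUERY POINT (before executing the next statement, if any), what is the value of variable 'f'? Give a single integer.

Answer: 52

Derivation:
Step 1: declare e=3 at depth 0
Step 2: declare f=(read e)=3 at depth 0
Step 3: declare f=52 at depth 0
Step 4: declare a=(read e)=3 at depth 0
Step 5: enter scope (depth=1)
Step 6: declare e=(read a)=3 at depth 1
Step 7: enter scope (depth=2)
Visible at query point: a=3 e=3 f=52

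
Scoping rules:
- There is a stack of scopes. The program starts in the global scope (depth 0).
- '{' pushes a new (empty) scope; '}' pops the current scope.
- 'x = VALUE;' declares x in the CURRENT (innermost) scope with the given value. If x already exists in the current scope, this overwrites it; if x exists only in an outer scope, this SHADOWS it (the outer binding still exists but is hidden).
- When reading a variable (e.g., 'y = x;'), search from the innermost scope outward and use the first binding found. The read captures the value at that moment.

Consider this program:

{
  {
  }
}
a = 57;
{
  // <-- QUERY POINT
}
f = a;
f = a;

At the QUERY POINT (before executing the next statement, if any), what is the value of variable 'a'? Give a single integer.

Answer: 57

Derivation:
Step 1: enter scope (depth=1)
Step 2: enter scope (depth=2)
Step 3: exit scope (depth=1)
Step 4: exit scope (depth=0)
Step 5: declare a=57 at depth 0
Step 6: enter scope (depth=1)
Visible at query point: a=57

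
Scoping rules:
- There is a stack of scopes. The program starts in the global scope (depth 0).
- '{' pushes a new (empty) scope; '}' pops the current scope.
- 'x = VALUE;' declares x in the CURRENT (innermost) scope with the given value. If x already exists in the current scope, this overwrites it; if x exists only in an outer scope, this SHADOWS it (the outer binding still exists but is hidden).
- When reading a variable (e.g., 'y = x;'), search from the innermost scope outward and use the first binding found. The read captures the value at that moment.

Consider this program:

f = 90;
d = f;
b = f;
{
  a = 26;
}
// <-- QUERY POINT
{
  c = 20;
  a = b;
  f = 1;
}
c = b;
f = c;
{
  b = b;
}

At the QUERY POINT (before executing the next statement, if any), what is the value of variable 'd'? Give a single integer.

Answer: 90

Derivation:
Step 1: declare f=90 at depth 0
Step 2: declare d=(read f)=90 at depth 0
Step 3: declare b=(read f)=90 at depth 0
Step 4: enter scope (depth=1)
Step 5: declare a=26 at depth 1
Step 6: exit scope (depth=0)
Visible at query point: b=90 d=90 f=90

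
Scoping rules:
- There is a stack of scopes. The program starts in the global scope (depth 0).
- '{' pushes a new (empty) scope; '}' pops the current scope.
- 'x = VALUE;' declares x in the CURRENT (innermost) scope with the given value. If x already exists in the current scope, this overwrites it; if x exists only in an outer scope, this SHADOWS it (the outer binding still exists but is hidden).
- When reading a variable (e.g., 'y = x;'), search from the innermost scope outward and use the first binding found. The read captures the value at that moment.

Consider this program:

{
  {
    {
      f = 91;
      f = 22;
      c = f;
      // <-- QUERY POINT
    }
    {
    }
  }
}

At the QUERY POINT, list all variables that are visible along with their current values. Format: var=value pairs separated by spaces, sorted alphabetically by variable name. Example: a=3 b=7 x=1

Step 1: enter scope (depth=1)
Step 2: enter scope (depth=2)
Step 3: enter scope (depth=3)
Step 4: declare f=91 at depth 3
Step 5: declare f=22 at depth 3
Step 6: declare c=(read f)=22 at depth 3
Visible at query point: c=22 f=22

Answer: c=22 f=22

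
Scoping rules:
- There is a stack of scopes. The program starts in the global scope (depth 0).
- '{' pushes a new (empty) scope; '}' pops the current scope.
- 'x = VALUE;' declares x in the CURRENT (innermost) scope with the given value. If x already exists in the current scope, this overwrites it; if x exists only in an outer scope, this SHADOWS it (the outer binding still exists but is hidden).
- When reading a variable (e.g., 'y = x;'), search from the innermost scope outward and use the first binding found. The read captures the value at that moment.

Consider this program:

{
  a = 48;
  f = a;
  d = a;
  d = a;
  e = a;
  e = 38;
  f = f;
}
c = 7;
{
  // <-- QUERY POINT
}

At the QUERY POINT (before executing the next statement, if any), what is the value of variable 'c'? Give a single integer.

Step 1: enter scope (depth=1)
Step 2: declare a=48 at depth 1
Step 3: declare f=(read a)=48 at depth 1
Step 4: declare d=(read a)=48 at depth 1
Step 5: declare d=(read a)=48 at depth 1
Step 6: declare e=(read a)=48 at depth 1
Step 7: declare e=38 at depth 1
Step 8: declare f=(read f)=48 at depth 1
Step 9: exit scope (depth=0)
Step 10: declare c=7 at depth 0
Step 11: enter scope (depth=1)
Visible at query point: c=7

Answer: 7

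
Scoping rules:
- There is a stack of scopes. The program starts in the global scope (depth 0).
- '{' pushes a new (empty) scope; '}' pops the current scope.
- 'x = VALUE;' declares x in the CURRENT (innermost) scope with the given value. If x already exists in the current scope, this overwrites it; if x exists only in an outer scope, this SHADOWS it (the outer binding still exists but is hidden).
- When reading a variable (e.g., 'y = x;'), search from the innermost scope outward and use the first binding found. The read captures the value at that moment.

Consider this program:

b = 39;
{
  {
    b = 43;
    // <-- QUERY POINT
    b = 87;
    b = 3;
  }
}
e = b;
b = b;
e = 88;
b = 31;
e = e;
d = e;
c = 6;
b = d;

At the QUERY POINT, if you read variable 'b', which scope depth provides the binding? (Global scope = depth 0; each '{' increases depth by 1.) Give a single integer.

Step 1: declare b=39 at depth 0
Step 2: enter scope (depth=1)
Step 3: enter scope (depth=2)
Step 4: declare b=43 at depth 2
Visible at query point: b=43

Answer: 2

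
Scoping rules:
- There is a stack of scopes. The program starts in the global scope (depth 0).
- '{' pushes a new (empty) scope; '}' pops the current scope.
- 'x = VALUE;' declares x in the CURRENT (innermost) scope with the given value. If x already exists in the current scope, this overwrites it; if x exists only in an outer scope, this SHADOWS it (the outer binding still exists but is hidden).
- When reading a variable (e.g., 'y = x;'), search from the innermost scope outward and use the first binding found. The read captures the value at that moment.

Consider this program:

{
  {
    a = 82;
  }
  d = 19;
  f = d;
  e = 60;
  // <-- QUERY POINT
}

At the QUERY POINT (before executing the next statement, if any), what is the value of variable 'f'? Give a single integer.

Answer: 19

Derivation:
Step 1: enter scope (depth=1)
Step 2: enter scope (depth=2)
Step 3: declare a=82 at depth 2
Step 4: exit scope (depth=1)
Step 5: declare d=19 at depth 1
Step 6: declare f=(read d)=19 at depth 1
Step 7: declare e=60 at depth 1
Visible at query point: d=19 e=60 f=19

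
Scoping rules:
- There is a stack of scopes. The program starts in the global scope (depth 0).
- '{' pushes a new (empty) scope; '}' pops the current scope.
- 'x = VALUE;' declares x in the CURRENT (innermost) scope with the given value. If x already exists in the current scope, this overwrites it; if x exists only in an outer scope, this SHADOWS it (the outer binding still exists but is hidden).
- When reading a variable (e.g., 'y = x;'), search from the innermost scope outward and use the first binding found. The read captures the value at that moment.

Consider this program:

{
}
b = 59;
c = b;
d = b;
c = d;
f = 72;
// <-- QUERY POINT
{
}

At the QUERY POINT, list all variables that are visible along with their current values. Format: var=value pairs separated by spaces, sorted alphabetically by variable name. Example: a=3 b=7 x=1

Step 1: enter scope (depth=1)
Step 2: exit scope (depth=0)
Step 3: declare b=59 at depth 0
Step 4: declare c=(read b)=59 at depth 0
Step 5: declare d=(read b)=59 at depth 0
Step 6: declare c=(read d)=59 at depth 0
Step 7: declare f=72 at depth 0
Visible at query point: b=59 c=59 d=59 f=72

Answer: b=59 c=59 d=59 f=72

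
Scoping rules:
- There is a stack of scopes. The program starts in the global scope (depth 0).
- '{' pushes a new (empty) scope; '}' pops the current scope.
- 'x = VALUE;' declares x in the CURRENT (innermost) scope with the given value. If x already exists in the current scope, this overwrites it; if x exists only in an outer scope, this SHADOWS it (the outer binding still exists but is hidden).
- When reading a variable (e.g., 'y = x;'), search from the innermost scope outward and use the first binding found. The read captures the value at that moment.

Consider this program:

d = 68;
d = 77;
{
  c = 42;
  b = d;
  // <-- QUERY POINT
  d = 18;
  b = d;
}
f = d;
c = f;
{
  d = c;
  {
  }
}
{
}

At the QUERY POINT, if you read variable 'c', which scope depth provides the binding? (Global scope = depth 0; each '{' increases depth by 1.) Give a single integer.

Answer: 1

Derivation:
Step 1: declare d=68 at depth 0
Step 2: declare d=77 at depth 0
Step 3: enter scope (depth=1)
Step 4: declare c=42 at depth 1
Step 5: declare b=(read d)=77 at depth 1
Visible at query point: b=77 c=42 d=77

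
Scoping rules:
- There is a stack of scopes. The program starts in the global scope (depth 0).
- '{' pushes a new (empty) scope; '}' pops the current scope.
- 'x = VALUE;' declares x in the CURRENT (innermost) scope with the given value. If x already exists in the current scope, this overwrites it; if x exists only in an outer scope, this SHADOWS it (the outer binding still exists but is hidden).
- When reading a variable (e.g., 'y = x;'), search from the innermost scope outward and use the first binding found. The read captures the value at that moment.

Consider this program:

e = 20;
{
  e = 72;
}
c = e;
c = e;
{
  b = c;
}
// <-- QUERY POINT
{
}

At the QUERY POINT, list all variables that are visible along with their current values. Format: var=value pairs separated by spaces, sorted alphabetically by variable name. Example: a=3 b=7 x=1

Step 1: declare e=20 at depth 0
Step 2: enter scope (depth=1)
Step 3: declare e=72 at depth 1
Step 4: exit scope (depth=0)
Step 5: declare c=(read e)=20 at depth 0
Step 6: declare c=(read e)=20 at depth 0
Step 7: enter scope (depth=1)
Step 8: declare b=(read c)=20 at depth 1
Step 9: exit scope (depth=0)
Visible at query point: c=20 e=20

Answer: c=20 e=20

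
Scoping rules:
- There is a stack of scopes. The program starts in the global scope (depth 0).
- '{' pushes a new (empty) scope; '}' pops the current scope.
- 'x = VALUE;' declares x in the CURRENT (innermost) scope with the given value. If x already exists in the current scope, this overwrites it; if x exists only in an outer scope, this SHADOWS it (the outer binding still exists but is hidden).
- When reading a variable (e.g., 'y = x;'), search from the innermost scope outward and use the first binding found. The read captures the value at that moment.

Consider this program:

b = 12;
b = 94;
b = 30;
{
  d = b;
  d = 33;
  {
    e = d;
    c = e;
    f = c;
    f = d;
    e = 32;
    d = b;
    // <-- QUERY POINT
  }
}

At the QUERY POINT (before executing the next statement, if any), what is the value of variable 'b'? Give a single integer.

Step 1: declare b=12 at depth 0
Step 2: declare b=94 at depth 0
Step 3: declare b=30 at depth 0
Step 4: enter scope (depth=1)
Step 5: declare d=(read b)=30 at depth 1
Step 6: declare d=33 at depth 1
Step 7: enter scope (depth=2)
Step 8: declare e=(read d)=33 at depth 2
Step 9: declare c=(read e)=33 at depth 2
Step 10: declare f=(read c)=33 at depth 2
Step 11: declare f=(read d)=33 at depth 2
Step 12: declare e=32 at depth 2
Step 13: declare d=(read b)=30 at depth 2
Visible at query point: b=30 c=33 d=30 e=32 f=33

Answer: 30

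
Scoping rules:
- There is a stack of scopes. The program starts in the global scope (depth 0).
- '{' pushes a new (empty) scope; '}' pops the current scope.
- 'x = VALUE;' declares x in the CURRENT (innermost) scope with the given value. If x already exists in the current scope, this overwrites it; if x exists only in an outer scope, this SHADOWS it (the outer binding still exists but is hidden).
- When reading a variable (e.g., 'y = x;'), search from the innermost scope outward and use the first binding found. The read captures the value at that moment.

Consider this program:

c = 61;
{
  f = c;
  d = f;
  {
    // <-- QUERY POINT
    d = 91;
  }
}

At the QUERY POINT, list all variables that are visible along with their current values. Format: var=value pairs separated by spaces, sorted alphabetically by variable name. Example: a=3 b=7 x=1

Answer: c=61 d=61 f=61

Derivation:
Step 1: declare c=61 at depth 0
Step 2: enter scope (depth=1)
Step 3: declare f=(read c)=61 at depth 1
Step 4: declare d=(read f)=61 at depth 1
Step 5: enter scope (depth=2)
Visible at query point: c=61 d=61 f=61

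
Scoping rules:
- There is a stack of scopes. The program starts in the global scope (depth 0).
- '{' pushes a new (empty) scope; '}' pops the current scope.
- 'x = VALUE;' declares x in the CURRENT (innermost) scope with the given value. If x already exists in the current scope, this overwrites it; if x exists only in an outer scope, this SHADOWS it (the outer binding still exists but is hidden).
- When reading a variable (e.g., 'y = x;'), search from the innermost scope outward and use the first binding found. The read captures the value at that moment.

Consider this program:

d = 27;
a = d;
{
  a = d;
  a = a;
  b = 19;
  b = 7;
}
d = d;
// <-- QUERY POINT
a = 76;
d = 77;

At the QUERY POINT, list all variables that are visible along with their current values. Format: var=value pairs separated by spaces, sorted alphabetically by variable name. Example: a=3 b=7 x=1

Step 1: declare d=27 at depth 0
Step 2: declare a=(read d)=27 at depth 0
Step 3: enter scope (depth=1)
Step 4: declare a=(read d)=27 at depth 1
Step 5: declare a=(read a)=27 at depth 1
Step 6: declare b=19 at depth 1
Step 7: declare b=7 at depth 1
Step 8: exit scope (depth=0)
Step 9: declare d=(read d)=27 at depth 0
Visible at query point: a=27 d=27

Answer: a=27 d=27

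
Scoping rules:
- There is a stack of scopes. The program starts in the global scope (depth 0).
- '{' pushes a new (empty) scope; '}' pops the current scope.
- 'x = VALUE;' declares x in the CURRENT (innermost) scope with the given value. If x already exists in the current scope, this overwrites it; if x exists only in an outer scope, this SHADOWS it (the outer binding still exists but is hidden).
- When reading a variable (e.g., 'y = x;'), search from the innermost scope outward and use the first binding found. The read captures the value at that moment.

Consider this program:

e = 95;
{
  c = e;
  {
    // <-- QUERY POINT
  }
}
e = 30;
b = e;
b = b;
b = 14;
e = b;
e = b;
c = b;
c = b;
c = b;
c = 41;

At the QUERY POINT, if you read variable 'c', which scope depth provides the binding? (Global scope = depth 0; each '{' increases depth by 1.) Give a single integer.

Step 1: declare e=95 at depth 0
Step 2: enter scope (depth=1)
Step 3: declare c=(read e)=95 at depth 1
Step 4: enter scope (depth=2)
Visible at query point: c=95 e=95

Answer: 1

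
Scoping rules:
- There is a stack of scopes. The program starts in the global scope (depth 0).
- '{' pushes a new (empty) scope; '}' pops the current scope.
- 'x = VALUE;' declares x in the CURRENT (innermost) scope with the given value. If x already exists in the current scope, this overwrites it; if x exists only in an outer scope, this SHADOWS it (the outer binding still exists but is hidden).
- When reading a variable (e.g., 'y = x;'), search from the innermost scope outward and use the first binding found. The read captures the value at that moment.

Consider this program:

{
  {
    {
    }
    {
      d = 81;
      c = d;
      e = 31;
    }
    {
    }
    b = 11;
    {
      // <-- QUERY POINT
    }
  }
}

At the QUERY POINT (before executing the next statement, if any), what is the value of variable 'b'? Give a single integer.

Step 1: enter scope (depth=1)
Step 2: enter scope (depth=2)
Step 3: enter scope (depth=3)
Step 4: exit scope (depth=2)
Step 5: enter scope (depth=3)
Step 6: declare d=81 at depth 3
Step 7: declare c=(read d)=81 at depth 3
Step 8: declare e=31 at depth 3
Step 9: exit scope (depth=2)
Step 10: enter scope (depth=3)
Step 11: exit scope (depth=2)
Step 12: declare b=11 at depth 2
Step 13: enter scope (depth=3)
Visible at query point: b=11

Answer: 11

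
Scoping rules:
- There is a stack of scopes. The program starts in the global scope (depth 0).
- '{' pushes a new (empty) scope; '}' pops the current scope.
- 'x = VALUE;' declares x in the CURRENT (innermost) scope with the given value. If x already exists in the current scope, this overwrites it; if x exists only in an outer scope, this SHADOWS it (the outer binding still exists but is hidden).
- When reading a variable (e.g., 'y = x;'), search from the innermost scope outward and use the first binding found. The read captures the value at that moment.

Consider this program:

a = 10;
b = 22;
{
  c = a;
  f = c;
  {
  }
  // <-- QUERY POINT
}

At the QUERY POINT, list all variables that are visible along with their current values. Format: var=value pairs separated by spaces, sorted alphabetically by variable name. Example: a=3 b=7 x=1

Answer: a=10 b=22 c=10 f=10

Derivation:
Step 1: declare a=10 at depth 0
Step 2: declare b=22 at depth 0
Step 3: enter scope (depth=1)
Step 4: declare c=(read a)=10 at depth 1
Step 5: declare f=(read c)=10 at depth 1
Step 6: enter scope (depth=2)
Step 7: exit scope (depth=1)
Visible at query point: a=10 b=22 c=10 f=10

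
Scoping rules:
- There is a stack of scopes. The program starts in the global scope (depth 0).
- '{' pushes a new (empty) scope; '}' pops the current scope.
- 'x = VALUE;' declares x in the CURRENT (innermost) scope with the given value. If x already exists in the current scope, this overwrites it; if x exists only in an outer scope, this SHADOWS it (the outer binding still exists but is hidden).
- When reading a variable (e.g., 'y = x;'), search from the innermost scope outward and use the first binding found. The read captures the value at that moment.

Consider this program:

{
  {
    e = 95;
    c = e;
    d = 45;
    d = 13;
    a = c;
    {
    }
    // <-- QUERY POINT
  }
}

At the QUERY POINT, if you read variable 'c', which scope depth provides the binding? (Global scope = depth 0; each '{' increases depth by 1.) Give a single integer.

Answer: 2

Derivation:
Step 1: enter scope (depth=1)
Step 2: enter scope (depth=2)
Step 3: declare e=95 at depth 2
Step 4: declare c=(read e)=95 at depth 2
Step 5: declare d=45 at depth 2
Step 6: declare d=13 at depth 2
Step 7: declare a=(read c)=95 at depth 2
Step 8: enter scope (depth=3)
Step 9: exit scope (depth=2)
Visible at query point: a=95 c=95 d=13 e=95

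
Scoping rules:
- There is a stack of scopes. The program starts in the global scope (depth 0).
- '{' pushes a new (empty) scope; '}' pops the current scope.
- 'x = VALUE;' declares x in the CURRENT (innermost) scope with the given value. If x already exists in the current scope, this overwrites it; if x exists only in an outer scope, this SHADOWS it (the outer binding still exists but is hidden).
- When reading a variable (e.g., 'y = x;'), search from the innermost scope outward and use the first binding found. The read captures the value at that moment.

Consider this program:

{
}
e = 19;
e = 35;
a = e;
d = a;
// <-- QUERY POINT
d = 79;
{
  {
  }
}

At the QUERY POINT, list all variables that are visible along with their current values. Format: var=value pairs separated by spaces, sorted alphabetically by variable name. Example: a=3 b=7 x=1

Answer: a=35 d=35 e=35

Derivation:
Step 1: enter scope (depth=1)
Step 2: exit scope (depth=0)
Step 3: declare e=19 at depth 0
Step 4: declare e=35 at depth 0
Step 5: declare a=(read e)=35 at depth 0
Step 6: declare d=(read a)=35 at depth 0
Visible at query point: a=35 d=35 e=35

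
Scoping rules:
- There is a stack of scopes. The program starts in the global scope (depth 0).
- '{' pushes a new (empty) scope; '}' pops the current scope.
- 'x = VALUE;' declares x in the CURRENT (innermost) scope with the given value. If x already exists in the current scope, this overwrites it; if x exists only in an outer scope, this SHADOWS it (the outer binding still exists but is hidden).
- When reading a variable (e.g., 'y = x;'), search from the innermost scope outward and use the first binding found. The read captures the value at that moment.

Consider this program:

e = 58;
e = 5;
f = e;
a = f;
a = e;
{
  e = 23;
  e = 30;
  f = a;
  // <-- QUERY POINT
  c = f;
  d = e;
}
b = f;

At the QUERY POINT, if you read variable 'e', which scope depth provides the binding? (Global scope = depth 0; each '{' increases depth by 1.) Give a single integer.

Step 1: declare e=58 at depth 0
Step 2: declare e=5 at depth 0
Step 3: declare f=(read e)=5 at depth 0
Step 4: declare a=(read f)=5 at depth 0
Step 5: declare a=(read e)=5 at depth 0
Step 6: enter scope (depth=1)
Step 7: declare e=23 at depth 1
Step 8: declare e=30 at depth 1
Step 9: declare f=(read a)=5 at depth 1
Visible at query point: a=5 e=30 f=5

Answer: 1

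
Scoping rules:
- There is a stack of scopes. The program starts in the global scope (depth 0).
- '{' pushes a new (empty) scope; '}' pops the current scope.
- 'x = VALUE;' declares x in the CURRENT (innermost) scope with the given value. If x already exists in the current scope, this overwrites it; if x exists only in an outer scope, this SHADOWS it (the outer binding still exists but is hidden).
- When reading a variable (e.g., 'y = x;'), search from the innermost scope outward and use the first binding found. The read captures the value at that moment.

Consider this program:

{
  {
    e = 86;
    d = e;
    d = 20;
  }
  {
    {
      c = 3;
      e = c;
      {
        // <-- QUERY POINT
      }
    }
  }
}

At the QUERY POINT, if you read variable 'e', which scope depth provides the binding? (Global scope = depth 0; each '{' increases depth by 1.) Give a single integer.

Answer: 3

Derivation:
Step 1: enter scope (depth=1)
Step 2: enter scope (depth=2)
Step 3: declare e=86 at depth 2
Step 4: declare d=(read e)=86 at depth 2
Step 5: declare d=20 at depth 2
Step 6: exit scope (depth=1)
Step 7: enter scope (depth=2)
Step 8: enter scope (depth=3)
Step 9: declare c=3 at depth 3
Step 10: declare e=(read c)=3 at depth 3
Step 11: enter scope (depth=4)
Visible at query point: c=3 e=3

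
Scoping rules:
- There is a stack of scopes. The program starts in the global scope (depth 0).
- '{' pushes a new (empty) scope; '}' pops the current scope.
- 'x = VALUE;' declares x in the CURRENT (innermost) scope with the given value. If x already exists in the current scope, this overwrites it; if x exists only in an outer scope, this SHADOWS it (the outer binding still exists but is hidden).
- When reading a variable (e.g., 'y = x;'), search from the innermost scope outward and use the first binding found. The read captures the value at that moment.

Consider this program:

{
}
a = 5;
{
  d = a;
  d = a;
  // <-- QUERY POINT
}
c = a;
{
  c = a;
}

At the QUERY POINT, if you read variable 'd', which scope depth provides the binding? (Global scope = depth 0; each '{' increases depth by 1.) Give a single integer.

Answer: 1

Derivation:
Step 1: enter scope (depth=1)
Step 2: exit scope (depth=0)
Step 3: declare a=5 at depth 0
Step 4: enter scope (depth=1)
Step 5: declare d=(read a)=5 at depth 1
Step 6: declare d=(read a)=5 at depth 1
Visible at query point: a=5 d=5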